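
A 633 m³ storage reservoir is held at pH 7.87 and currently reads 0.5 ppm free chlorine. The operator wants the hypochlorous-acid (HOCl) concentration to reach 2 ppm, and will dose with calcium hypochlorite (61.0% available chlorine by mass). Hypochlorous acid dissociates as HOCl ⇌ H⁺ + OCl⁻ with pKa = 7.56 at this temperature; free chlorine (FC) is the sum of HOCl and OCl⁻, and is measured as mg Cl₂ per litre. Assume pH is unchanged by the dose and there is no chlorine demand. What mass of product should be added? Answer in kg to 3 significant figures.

Volume: 633 m³ = 633,000 L.
[OCl⁻]/[HOCl] = 10^(pH − pKa) = 10^(7.87 − 7.56) = 2.042; fraction as HOCl = 1/(1 + 2.042) = 0.3288.
Free chlorine required for 2 ppm HOCl: 2 / 0.3288 = 6.083 ppm.
FC to add: 6.083 − 0.5 = 5.583 mg/L as Cl₂.
Cl₂ equivalent: 5.583 mg/L × 633,000 L = 3534 g.
Product at 61.0% available Cl: 3534 / 0.61 = 5794 g.

5.79 kg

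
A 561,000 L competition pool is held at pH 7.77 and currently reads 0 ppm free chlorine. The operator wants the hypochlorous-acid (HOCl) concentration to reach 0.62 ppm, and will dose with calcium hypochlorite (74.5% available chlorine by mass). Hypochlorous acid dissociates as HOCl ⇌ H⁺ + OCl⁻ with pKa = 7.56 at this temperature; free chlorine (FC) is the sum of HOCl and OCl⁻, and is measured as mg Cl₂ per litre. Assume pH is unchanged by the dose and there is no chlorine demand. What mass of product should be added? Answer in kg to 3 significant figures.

1.22 kg

[OCl⁻]/[HOCl] = 10^(pH − pKa) = 10^(7.77 − 7.56) = 1.622; fraction as HOCl = 1/(1 + 1.622) = 0.3814.
Free chlorine required for 0.62 ppm HOCl: 0.62 / 0.3814 = 1.626 ppm.
FC to add: 1.626 − 0 = 1.626 mg/L as Cl₂.
Cl₂ equivalent: 1.626 mg/L × 561,000 L = 911.9 g.
Product at 74.5% available Cl: 911.9 / 0.745 = 1224 g.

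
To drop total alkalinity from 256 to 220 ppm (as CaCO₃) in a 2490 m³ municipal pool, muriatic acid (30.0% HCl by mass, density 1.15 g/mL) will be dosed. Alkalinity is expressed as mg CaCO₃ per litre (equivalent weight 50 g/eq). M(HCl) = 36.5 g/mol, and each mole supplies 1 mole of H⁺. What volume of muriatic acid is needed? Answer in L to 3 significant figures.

Volume: 2490 m³ = 2,490,000 L.
Alkalinity to neutralize: (256 − 220) = 36 mg/L as CaCO₃ × 2,490,000 L = 89,640 g as CaCO₃.
Equivalents of H⁺ required: 89,640 ÷ 50 g/eq = 1793 eq = 1793 mol HCl.
Mass of HCl: 1793 × 36.5 = 65,440 g.
Mass of 30.0% solution: 65,440 / 0.3 = 218,100 g.
Volume: 218,100 g ÷ 1.15 g/mL = 189,700 mL.

190 L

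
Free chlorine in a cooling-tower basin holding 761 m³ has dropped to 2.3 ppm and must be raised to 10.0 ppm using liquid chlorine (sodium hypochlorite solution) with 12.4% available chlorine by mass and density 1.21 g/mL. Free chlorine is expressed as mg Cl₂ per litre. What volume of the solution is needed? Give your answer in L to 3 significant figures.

Volume: 761 m³ = 761,000 L.
Chlorine deficit: 10.0 − 2.3 = 7.7 ppm = 7.7 mg/L as Cl₂.
Cl₂ equivalent needed: 7.7 mg/L × 761,000 L = 5,860,000 mg = 5860 g.
Product at 12.4% available chlorine: 5860 / 0.124 = 47,260 g.
Volume at density 1.21 g/mL: 47,260 g ÷ 1.21 g/mL = 39,050 mL.

39.1 L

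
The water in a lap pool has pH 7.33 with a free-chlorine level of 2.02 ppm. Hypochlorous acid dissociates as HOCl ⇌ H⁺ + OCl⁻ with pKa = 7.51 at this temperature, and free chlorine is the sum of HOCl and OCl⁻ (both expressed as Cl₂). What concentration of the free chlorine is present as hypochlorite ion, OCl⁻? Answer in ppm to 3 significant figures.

[OCl⁻]/[HOCl] = 10^(pH − pKa) = 10^(7.33 − 7.51) = 10^-0.18 = 0.6607.
Fraction as HOCl = 1 / (1 + 0.6607) = 0.6022.
OCl⁻ = (1 − 0.6022) × 2.02 ppm = 0.8036 ppm.

0.804 ppm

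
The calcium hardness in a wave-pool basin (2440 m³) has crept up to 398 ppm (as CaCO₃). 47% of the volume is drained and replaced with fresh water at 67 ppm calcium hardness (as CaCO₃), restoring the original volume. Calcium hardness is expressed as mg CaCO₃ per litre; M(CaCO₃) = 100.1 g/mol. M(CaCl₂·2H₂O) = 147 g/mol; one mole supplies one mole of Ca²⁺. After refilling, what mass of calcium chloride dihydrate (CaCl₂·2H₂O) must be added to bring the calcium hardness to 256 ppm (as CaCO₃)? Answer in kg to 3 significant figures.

48.6 kg

Volume: 2440 m³ = 2,440,000 L.
After draining 47% and refilling: 398 × 0.53 + 67 × 0.47 = 242.43 ppm.
Deficit to target: 256 − 242.43 = 13.57 mg/L.
As CaCO₃: 13.57 mg/L × 2,440,000 L = 33,110 g; ÷ 100.1 = 330.8 mol Ca²⁺.
Mass: 330.8 × 147 = 48,620 g.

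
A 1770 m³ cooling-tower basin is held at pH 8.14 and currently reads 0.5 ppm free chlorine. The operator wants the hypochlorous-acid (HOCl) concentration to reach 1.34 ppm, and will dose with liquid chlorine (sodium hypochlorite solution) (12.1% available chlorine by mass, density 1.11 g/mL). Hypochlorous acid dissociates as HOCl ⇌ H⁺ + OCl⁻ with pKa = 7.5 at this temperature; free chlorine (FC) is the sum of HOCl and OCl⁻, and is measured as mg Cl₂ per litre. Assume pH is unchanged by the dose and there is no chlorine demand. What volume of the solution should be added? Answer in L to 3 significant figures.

Volume: 1770 m³ = 1,770,000 L.
[OCl⁻]/[HOCl] = 10^(pH − pKa) = 10^(8.14 − 7.5) = 4.365; fraction as HOCl = 1/(1 + 4.365) = 0.1864.
Free chlorine required for 1.34 ppm HOCl: 1.34 / 0.1864 = 7.189 ppm.
FC to add: 7.189 − 0.5 = 6.689 mg/L as Cl₂.
Cl₂ equivalent: 6.689 mg/L × 1,770,000 L = 11,840 g.
Product at 12.1% available Cl: 11,840 / 0.121 = 97,850 g.
Volume: 97,850 g ÷ 1.11 g/mL = 88,150 mL.

88.2 L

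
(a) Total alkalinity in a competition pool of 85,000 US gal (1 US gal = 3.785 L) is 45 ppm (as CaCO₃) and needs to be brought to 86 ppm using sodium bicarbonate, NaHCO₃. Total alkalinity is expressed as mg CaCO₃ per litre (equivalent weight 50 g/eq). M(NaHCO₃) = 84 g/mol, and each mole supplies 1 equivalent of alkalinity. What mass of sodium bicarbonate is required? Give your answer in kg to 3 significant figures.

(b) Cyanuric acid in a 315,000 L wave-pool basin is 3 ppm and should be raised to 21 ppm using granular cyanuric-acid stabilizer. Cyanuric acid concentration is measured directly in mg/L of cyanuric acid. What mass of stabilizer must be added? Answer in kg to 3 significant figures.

(a) 22.2 kg; (b) 5.67 kg

(a) Volume: 85,000 US gal × 3.785 L/gal = 321,725 L.
(a) Alkalinity to add: (86 − 45) = 41 mg/L as CaCO₃ × 321,725 L = 13,190 g as CaCO₃.
(a) Equivalents: 13,190 g ÷ 50 g/eq = 263.8 eq.
(a) NaHCO₃ supplies 1 eq per mole → 263.8 mol.
(a) Mass: 263.8 mol × 84 g/mol = 22,160 g.

(b) CYA to add: (21 − 3) = 18 mg/L × 315,000 L = 5670 g cyanuric acid.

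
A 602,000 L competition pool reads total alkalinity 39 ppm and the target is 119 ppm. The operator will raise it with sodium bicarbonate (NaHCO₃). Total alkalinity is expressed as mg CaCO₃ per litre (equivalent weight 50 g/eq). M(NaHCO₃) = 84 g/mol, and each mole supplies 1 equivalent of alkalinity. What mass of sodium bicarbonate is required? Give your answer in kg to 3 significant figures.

80.9 kg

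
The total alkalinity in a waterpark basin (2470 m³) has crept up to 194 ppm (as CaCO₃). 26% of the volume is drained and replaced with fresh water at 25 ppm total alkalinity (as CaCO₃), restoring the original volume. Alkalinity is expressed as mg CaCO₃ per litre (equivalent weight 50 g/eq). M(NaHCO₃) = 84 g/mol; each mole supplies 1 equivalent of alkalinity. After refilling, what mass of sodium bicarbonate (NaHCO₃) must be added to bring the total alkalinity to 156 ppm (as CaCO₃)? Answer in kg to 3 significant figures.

Volume: 2470 m³ = 2,470,000 L.
After draining 26% and refilling: 194 × 0.74 + 25 × 0.26 = 150.06 ppm.
Deficit to target: 156 − 150.06 = 5.94 mg/L.
As CaCO₃: 5.94 mg/L × 2,470,000 L = 14,670 g; ÷ 50 g/eq ÷ 1 = 293.4 mol NaHCO₃.
Mass: 293.4 × 84 = 24,650 g.

24.6 kg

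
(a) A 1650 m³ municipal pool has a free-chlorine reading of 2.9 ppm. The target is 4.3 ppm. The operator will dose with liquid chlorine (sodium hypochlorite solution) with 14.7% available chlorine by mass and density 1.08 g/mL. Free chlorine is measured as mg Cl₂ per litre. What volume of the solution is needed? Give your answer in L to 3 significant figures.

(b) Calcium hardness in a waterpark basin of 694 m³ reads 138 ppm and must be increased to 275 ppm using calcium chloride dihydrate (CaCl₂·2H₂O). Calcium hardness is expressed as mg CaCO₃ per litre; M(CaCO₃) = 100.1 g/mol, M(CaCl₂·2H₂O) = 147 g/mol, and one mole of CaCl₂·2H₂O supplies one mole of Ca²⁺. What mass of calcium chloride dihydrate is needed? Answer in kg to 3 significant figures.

(a) Volume: 1650 m³ = 1,650,000 L.
(a) Chlorine deficit: 4.3 − 2.9 = 1.4 ppm = 1.4 mg/L as Cl₂.
(a) Cl₂ equivalent needed: 1.4 mg/L × 1,650,000 L = 2,310,000 mg = 2310 g.
(a) Product at 14.7% available chlorine: 2310 / 0.147 = 15,710 g.
(a) Volume at density 1.08 g/mL: 15,710 g ÷ 1.08 g/mL = 14,550 mL.

(b) Volume: 694 m³ = 694,000 L.
(b) Hardness to add: (275 − 138) = 137 mg/L as CaCO₃ × 694,000 L = 95,080 g as CaCO₃.
(b) Moles of Ca²⁺ (1 mol Ca²⁺ ≡ 1 mol CaCO₃): 95,080 / 100.1 g/mol = 949.8 mol.
(b) Mass of CaCl₂·2H₂O: 949.8 × 147 = 139,600 g.

(a) 14.6 L; (b) 140 kg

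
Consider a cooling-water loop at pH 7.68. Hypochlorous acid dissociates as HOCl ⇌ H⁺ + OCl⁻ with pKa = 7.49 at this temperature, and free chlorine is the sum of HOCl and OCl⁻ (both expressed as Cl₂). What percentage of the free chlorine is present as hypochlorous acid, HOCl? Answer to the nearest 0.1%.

39.2%

[OCl⁻]/[HOCl] = 10^(pH − pKa) = 10^(7.68 − 7.49) = 10^0.19 = 1.549.
Fraction as HOCl = 1 / (1 + 1.549) = 0.3923.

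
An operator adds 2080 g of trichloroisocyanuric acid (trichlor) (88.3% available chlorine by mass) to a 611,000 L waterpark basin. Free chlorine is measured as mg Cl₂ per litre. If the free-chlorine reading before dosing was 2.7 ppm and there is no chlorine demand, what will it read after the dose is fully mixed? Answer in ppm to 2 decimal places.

5.71 ppm

Available chlorine delivered: 2080 g × 0.883 = 1837 g as Cl₂.
Concentration rise: 1837 g / 611,000 L = 3.006 mg/L = 3.01 ppm.
Final FC: 2.7 + 3.01 = 5.71 ppm.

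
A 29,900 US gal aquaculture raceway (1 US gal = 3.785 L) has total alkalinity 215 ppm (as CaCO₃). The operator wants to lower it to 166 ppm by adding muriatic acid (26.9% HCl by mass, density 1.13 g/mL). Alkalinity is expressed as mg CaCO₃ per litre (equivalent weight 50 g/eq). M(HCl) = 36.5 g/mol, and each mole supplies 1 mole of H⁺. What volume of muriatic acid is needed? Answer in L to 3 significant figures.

13.3 L

Volume: 29,900 US gal × 3.785 L/gal = 113,172 L.
Alkalinity to neutralize: (215 − 166) = 49 mg/L as CaCO₃ × 113,172 L = 5545 g as CaCO₃.
Equivalents of H⁺ required: 5545 ÷ 50 g/eq = 110.9 eq = 110.9 mol HCl.
Mass of HCl: 110.9 × 36.5 = 4048 g.
Mass of 26.9% solution: 4048 / 0.269 = 15,050 g.
Volume: 15,050 g ÷ 1.13 g/mL = 13,320 mL.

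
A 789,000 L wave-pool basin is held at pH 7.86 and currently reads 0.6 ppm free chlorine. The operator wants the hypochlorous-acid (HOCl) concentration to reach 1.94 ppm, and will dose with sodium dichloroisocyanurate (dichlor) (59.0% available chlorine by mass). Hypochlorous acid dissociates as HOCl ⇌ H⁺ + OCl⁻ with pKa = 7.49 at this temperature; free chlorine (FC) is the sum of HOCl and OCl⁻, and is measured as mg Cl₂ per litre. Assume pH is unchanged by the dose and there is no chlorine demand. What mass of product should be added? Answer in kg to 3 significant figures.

7.87 kg

[OCl⁻]/[HOCl] = 10^(pH − pKa) = 10^(7.86 − 7.49) = 2.344; fraction as HOCl = 1/(1 + 2.344) = 0.299.
Free chlorine required for 1.94 ppm HOCl: 1.94 / 0.299 = 6.488 ppm.
FC to add: 6.488 − 0.6 = 5.888 mg/L as Cl₂.
Cl₂ equivalent: 5.888 mg/L × 789,000 L = 4645 g.
Product at 59.0% available Cl: 4645 / 0.59 = 7874 g.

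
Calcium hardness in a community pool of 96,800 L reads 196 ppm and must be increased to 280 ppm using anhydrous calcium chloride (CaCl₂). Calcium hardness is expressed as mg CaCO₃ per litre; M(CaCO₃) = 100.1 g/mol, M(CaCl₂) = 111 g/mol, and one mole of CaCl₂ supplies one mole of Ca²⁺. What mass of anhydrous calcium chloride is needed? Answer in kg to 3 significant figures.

Hardness to add: (280 − 196) = 84 mg/L as CaCO₃ × 96,800 L = 8131 g as CaCO₃.
Moles of Ca²⁺ (1 mol Ca²⁺ ≡ 1 mol CaCO₃): 8131 / 100.1 g/mol = 81.23 mol.
Mass of CaCl₂: 81.23 × 111 = 9017 g.

9.02 kg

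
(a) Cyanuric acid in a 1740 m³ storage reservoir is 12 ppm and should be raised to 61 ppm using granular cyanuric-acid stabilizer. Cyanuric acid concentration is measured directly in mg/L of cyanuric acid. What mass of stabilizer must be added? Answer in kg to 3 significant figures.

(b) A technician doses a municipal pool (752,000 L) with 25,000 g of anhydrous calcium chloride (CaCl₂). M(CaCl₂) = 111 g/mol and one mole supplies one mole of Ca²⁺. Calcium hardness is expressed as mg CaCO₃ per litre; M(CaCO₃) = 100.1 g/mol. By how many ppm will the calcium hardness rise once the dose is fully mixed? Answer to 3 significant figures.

(a) 85.3 kg; (b) 30.0 ppm

(a) Volume: 1740 m³ = 1,740,000 L.
(a) CYA to add: (61 − 12) = 49 mg/L × 1,740,000 L = 85,260 g cyanuric acid.

(b) Moles of Ca²⁺: 25,000 g ÷ 111 g/mol = 225.2 mol.
(b) As CaCO₃: 225.2 mol × 100.1 g/mol = 22,550 g.
(b) Rise: 22,550 g / 752,000 L × 1000 = 29.98 mg/L.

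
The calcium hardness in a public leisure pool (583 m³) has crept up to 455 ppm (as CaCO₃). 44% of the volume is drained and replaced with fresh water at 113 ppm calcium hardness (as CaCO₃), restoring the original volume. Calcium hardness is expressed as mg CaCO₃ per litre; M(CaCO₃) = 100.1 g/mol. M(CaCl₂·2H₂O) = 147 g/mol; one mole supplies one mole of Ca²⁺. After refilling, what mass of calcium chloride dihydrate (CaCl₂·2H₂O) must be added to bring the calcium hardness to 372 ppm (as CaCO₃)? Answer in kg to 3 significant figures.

57.8 kg

Volume: 583 m³ = 583,000 L.
After draining 44% and refilling: 455 × 0.56 + 113 × 0.44 = 304.52 ppm.
Deficit to target: 372 − 304.52 = 67.48 mg/L.
As CaCO₃: 67.48 mg/L × 583,000 L = 39,340 g; ÷ 100.1 = 393 mol Ca²⁺.
Mass: 393 × 147 = 57,770 g.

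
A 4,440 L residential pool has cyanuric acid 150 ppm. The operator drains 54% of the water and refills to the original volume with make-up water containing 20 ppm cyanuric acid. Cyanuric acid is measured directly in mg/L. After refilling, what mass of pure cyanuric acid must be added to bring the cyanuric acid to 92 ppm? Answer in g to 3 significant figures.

54.2 g

After draining 54% and refilling: 150 × 0.46 + 20 × 0.54 = 79.8 ppm.
Deficit to target: 92 − 79.8 = 12.2 mg/L.
Mass: 12.2 mg/L × 4,440 L = 54.17 g cyanuric acid.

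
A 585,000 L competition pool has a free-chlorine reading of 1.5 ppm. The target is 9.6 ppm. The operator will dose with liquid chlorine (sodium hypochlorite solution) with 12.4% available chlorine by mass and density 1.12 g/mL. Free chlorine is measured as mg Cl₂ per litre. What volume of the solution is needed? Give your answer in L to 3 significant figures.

34.1 L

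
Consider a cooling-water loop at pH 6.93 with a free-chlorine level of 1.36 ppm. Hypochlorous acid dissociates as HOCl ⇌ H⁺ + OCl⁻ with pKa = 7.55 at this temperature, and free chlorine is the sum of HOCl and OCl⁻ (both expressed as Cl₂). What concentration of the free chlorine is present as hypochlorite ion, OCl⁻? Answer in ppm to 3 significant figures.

[OCl⁻]/[HOCl] = 10^(pH − pKa) = 10^(6.93 − 7.55) = 10^-0.62 = 0.2399.
Fraction as HOCl = 1 / (1 + 0.2399) = 0.8065.
OCl⁻ = (1 − 0.8065) × 1.36 ppm = 0.2631 ppm.

0.263 ppm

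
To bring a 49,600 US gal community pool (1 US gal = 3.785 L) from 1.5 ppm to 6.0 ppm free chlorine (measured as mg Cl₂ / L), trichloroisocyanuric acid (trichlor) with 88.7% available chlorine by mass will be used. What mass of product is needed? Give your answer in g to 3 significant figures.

Volume: 49,600 US gal × 3.785 L/gal = 187,736 L.
Chlorine deficit: 6.0 − 1.5 = 4.5 ppm = 4.5 mg/L as Cl₂.
Cl₂ equivalent needed: 4.5 mg/L × 187,736 L = 844,800 mg = 844.8 g.
Product at 88.7% available chlorine: 844.8 / 0.887 = 952.4 g.

952 g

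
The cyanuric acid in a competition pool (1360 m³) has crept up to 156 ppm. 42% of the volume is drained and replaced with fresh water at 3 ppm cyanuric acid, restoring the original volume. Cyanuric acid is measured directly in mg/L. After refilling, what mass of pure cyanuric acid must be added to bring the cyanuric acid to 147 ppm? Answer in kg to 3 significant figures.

75.2 kg

Volume: 1360 m³ = 1,360,000 L.
After draining 42% and refilling: 156 × 0.58 + 3 × 0.42 = 91.74 ppm.
Deficit to target: 147 − 91.74 = 55.26 mg/L.
Mass: 55.26 mg/L × 1,360,000 L = 75,150 g cyanuric acid.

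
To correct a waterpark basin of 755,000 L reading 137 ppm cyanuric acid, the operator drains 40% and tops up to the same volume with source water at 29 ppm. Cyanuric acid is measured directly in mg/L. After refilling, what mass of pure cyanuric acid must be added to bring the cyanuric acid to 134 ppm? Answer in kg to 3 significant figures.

30.4 kg

After draining 40% and refilling: 137 × 0.60 + 29 × 0.40 = 93.8 ppm.
Deficit to target: 134 − 93.8 = 40.2 mg/L.
Mass: 40.2 mg/L × 755,000 L = 30,350 g cyanuric acid.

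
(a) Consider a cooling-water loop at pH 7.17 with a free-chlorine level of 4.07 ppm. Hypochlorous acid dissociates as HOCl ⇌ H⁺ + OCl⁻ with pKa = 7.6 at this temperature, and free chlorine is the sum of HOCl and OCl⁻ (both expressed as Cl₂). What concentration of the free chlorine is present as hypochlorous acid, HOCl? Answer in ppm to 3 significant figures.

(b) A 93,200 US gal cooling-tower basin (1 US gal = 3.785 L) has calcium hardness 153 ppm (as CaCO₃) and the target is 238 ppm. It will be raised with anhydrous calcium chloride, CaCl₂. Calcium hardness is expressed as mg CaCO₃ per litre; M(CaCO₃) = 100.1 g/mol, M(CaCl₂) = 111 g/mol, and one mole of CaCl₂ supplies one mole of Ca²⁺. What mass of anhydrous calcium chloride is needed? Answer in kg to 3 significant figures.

(a) [OCl⁻]/[HOCl] = 10^(pH − pKa) = 10^(7.17 − 7.6) = 10^-0.43 = 0.3715.
(a) Fraction as HOCl = 1 / (1 + 0.3715) = 0.7291.
(a) HOCl = 0.7291 × 4.07 ppm = 2.967 ppm.

(b) Volume: 93,200 US gal × 3.785 L/gal = 352,762 L.
(b) Hardness to add: (238 − 153) = 85 mg/L as CaCO₃ × 352,762 L = 29,980 g as CaCO₃.
(b) Moles of Ca²⁺ (1 mol Ca²⁺ ≡ 1 mol CaCO₃): 29,980 / 100.1 g/mol = 299.5 mol.
(b) Mass of CaCl₂: 299.5 × 111 = 33,250 g.

(a) 2.97 ppm; (b) 33.2 kg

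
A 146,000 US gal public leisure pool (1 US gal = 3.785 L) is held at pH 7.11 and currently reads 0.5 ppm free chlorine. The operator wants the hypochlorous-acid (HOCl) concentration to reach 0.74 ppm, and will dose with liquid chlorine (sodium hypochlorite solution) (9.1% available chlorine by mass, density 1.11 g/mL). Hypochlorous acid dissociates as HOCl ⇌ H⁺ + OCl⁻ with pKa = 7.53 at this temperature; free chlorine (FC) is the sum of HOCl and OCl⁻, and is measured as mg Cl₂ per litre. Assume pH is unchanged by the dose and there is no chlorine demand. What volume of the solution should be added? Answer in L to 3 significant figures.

2.85 L

Volume: 146,000 US gal × 3.785 L/gal = 552,610 L.
[OCl⁻]/[HOCl] = 10^(pH − pKa) = 10^(7.11 − 7.53) = 0.3802; fraction as HOCl = 1/(1 + 0.3802) = 0.7245.
Free chlorine required for 0.74 ppm HOCl: 0.74 / 0.7245 = 1.021 ppm.
FC to add: 1.021 − 0.5 = 0.5213 mg/L as Cl₂.
Cl₂ equivalent: 0.5213 mg/L × 552,610 L = 288.1 g.
Product at 9.1% available Cl: 288.1 / 0.091 = 3166 g.
Volume: 3166 g ÷ 1.11 g/mL = 2852 mL.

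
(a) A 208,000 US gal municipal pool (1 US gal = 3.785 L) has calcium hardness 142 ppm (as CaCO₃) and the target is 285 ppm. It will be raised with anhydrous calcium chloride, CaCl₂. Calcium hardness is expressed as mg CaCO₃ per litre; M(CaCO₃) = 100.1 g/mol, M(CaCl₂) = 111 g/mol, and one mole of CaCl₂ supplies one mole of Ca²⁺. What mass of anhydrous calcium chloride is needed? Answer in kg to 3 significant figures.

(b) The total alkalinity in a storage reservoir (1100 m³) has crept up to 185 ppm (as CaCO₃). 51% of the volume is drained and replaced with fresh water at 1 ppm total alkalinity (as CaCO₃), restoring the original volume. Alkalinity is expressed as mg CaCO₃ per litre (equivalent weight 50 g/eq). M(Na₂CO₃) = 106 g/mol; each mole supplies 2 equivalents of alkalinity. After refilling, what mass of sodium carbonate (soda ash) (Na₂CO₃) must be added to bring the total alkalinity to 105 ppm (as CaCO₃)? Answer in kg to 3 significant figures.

(a) 125 kg; (b) 16.1 kg

(a) Volume: 208,000 US gal × 3.785 L/gal = 787,280 L.
(a) Hardness to add: (285 − 142) = 143 mg/L as CaCO₃ × 787,280 L = 112,600 g as CaCO₃.
(a) Moles of Ca²⁺ (1 mol Ca²⁺ ≡ 1 mol CaCO₃): 112,600 / 100.1 g/mol = 1125 mol.
(a) Mass of CaCl₂: 1125 × 111 = 124,800 g.

(b) Volume: 1100 m³ = 1,100,000 L.
(b) After draining 51% and refilling: 185 × 0.49 + 1 × 0.51 = 91.16 ppm.
(b) Deficit to target: 105 − 91.16 = 13.84 mg/L.
(b) As CaCO₃: 13.84 mg/L × 1,100,000 L = 15,220 g; ÷ 50 g/eq ÷ 2 = 152.2 mol Na₂CO₃.
(b) Mass: 152.2 × 106 = 16,140 g.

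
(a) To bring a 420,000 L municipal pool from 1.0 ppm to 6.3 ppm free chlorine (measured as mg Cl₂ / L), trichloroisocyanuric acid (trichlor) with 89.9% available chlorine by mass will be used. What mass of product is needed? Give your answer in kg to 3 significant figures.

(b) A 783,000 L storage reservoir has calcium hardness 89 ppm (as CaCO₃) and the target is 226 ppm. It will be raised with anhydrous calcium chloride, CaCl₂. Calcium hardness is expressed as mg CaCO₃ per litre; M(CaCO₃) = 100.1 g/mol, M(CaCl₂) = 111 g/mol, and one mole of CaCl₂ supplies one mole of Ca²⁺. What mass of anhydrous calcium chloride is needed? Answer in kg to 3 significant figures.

(a) Chlorine deficit: 6.3 − 1.0 = 5.3 ppm = 5.3 mg/L as Cl₂.
(a) Cl₂ equivalent needed: 5.3 mg/L × 420,000 L = 2,226,000 mg = 2226 g.
(a) Product at 89.9% available chlorine: 2226 / 0.899 = 2476 g.

(b) Hardness to add: (226 − 89) = 137 mg/L as CaCO₃ × 783,000 L = 107,300 g as CaCO₃.
(b) Moles of Ca²⁺ (1 mol Ca²⁺ ≡ 1 mol CaCO₃): 107,300 / 100.1 g/mol = 1072 mol.
(b) Mass of CaCl₂: 1072 × 111 = 119,000 g.

(a) 2.48 kg; (b) 119 kg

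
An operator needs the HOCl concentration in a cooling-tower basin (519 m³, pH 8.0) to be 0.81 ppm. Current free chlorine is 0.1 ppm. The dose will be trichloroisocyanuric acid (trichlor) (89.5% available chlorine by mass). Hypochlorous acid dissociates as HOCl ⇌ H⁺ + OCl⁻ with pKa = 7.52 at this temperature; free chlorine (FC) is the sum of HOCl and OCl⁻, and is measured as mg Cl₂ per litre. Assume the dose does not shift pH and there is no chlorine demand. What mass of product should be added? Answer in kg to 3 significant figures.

Volume: 519 m³ = 519,000 L.
[OCl⁻]/[HOCl] = 10^(pH − pKa) = 10^(8.0 − 7.52) = 3.02; fraction as HOCl = 1/(1 + 3.02) = 0.2488.
Free chlorine required for 0.81 ppm HOCl: 0.81 / 0.2488 = 3.256 ppm.
FC to add: 3.256 − 0.1 = 3.156 mg/L as Cl₂.
Cl₂ equivalent: 3.156 mg/L × 519,000 L = 1638 g.
Product at 89.5% available Cl: 1638 / 0.895 = 1830 g.

1.83 kg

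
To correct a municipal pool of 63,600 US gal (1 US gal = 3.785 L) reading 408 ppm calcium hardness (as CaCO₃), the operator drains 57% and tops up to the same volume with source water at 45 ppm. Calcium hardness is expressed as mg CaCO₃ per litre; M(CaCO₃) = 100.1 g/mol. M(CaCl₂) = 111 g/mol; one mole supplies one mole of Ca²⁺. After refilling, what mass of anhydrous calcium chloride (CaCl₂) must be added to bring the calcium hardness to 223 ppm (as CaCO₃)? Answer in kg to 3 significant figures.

5.85 kg

Volume: 63,600 US gal × 3.785 L/gal = 240,726 L.
After draining 57% and refilling: 408 × 0.43 + 45 × 0.57 = 201.09 ppm.
Deficit to target: 223 − 201.09 = 21.91 mg/L.
As CaCO₃: 21.91 mg/L × 240,726 L = 5274 g; ÷ 100.1 = 52.69 mol Ca²⁺.
Mass: 52.69 × 111 = 5849 g.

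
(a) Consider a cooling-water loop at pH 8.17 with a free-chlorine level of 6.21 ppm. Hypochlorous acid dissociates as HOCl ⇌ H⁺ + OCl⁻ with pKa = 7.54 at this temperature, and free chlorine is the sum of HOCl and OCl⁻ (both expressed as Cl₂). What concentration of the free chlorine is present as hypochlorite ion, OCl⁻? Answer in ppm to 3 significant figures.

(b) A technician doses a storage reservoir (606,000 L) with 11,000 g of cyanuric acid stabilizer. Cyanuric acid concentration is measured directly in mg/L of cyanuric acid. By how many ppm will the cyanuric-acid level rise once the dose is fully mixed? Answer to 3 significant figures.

(a) [OCl⁻]/[HOCl] = 10^(pH − pKa) = 10^(8.17 − 7.54) = 10^0.63 = 4.266.
(a) Fraction as HOCl = 1 / (1 + 4.266) = 0.1899.
(a) OCl⁻ = (1 − 0.1899) × 6.21 ppm = 5.031 ppm.

(b) Rise: 11,000 g / 606,000 L × 1000 = 18.15 mg/L.

(a) 5.03 ppm; (b) 18.2 ppm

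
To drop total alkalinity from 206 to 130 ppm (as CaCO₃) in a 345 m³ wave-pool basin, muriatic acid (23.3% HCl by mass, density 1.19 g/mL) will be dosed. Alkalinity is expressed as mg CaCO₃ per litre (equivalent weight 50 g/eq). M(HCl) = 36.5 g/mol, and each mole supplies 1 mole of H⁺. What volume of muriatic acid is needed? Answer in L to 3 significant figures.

Volume: 345 m³ = 345,000 L.
Alkalinity to neutralize: (206 − 130) = 76 mg/L as CaCO₃ × 345,000 L = 26,220 g as CaCO₃.
Equivalents of H⁺ required: 26,220 ÷ 50 g/eq = 524.4 eq = 524.4 mol HCl.
Mass of HCl: 524.4 × 36.5 = 19,140 g.
Mass of 23.3% solution: 19,140 / 0.233 = 82,150 g.
Volume: 82,150 g ÷ 1.19 g/mL = 69,030 mL.

69.0 L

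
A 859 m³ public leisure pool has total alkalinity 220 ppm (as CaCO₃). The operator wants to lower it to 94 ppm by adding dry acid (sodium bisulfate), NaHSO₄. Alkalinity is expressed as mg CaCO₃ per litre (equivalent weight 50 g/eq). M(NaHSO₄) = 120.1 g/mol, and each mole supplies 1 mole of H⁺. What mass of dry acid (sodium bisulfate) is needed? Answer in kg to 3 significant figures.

260 kg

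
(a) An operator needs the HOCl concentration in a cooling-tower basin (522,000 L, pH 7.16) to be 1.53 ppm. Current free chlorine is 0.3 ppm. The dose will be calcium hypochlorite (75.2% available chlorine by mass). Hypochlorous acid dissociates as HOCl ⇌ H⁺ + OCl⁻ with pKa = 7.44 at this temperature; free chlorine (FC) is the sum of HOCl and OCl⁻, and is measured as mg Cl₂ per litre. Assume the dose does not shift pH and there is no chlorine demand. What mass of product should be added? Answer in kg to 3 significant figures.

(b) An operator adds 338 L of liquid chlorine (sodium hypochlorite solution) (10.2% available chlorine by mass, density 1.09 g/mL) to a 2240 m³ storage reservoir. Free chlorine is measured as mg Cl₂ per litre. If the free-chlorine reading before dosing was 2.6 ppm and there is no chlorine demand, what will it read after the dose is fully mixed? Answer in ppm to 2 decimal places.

(a) [OCl⁻]/[HOCl] = 10^(pH − pKa) = 10^(7.16 − 7.44) = 0.5248; fraction as HOCl = 1/(1 + 0.5248) = 0.6558.
(a) Free chlorine required for 1.53 ppm HOCl: 1.53 / 0.6558 = 2.333 ppm.
(a) FC to add: 2.333 − 0.3 = 2.033 mg/L as Cl₂.
(a) Cl₂ equivalent: 2.033 mg/L × 522,000 L = 1061 g.
(a) Product at 75.2% available Cl: 1061 / 0.752 = 1411 g.

(b) Volume: 2240 m³ = 2,240,000 L.
(b) Mass of solution: 338 L × 1000 mL/L × 1.09 g/mL = 368,400 g.
(b) Available chlorine delivered: 368,400 g × 0.102 = 37,580 g as Cl₂.
(b) Concentration rise: 37,580 g / 2,240,000 L = 16.78 mg/L = 16.78 ppm.
(b) Final FC: 2.6 + 16.78 = 19.38 ppm.

(a) 1.41 kg; (b) 19.38 ppm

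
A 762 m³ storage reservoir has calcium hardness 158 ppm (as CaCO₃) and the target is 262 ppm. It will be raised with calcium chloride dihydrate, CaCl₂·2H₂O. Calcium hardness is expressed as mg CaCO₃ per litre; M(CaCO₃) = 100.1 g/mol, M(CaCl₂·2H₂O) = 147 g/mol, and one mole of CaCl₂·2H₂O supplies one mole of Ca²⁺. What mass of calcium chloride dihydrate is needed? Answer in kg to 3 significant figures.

Volume: 762 m³ = 762,000 L.
Hardness to add: (262 − 158) = 104 mg/L as CaCO₃ × 762,000 L = 79,250 g as CaCO₃.
Moles of Ca²⁺ (1 mol Ca²⁺ ≡ 1 mol CaCO₃): 79,250 / 100.1 g/mol = 791.7 mol.
Mass of CaCl₂·2H₂O: 791.7 × 147 = 116,400 g.

116 kg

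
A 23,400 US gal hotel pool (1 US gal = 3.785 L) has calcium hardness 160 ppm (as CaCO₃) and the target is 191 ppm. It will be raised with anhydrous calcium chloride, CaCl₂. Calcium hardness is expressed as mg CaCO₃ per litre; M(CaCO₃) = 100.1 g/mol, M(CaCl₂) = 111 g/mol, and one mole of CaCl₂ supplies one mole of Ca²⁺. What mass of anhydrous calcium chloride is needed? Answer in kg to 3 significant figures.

3.04 kg

Volume: 23,400 US gal × 3.785 L/gal = 88,569 L.
Hardness to add: (191 − 160) = 31 mg/L as CaCO₃ × 88,569 L = 2746 g as CaCO₃.
Moles of Ca²⁺ (1 mol Ca²⁺ ≡ 1 mol CaCO₃): 2746 / 100.1 g/mol = 27.43 mol.
Mass of CaCl₂: 27.43 × 111 = 3045 g.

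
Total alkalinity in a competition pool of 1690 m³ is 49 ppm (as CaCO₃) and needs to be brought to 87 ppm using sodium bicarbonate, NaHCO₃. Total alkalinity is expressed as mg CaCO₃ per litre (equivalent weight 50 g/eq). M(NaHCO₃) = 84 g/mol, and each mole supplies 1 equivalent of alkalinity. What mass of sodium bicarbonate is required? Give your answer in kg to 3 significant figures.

Volume: 1690 m³ = 1,690,000 L.
Alkalinity to add: (87 − 49) = 38 mg/L as CaCO₃ × 1,690,000 L = 64,220 g as CaCO₃.
Equivalents: 64,220 g ÷ 50 g/eq = 1284 eq.
NaHCO₃ supplies 1 eq per mole → 1284 mol.
Mass: 1284 mol × 84 g/mol = 107,900 g.

108 kg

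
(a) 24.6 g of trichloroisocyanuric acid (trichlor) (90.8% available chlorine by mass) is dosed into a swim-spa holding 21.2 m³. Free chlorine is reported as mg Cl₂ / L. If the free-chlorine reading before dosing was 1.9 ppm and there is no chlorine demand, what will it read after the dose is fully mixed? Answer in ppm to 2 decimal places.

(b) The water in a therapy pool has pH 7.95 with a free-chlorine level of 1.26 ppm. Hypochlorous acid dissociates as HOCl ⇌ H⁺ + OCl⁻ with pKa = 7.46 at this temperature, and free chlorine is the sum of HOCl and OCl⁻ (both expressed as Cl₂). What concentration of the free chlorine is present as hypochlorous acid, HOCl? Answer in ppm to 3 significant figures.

(a) 2.95 ppm; (b) 0.308 ppm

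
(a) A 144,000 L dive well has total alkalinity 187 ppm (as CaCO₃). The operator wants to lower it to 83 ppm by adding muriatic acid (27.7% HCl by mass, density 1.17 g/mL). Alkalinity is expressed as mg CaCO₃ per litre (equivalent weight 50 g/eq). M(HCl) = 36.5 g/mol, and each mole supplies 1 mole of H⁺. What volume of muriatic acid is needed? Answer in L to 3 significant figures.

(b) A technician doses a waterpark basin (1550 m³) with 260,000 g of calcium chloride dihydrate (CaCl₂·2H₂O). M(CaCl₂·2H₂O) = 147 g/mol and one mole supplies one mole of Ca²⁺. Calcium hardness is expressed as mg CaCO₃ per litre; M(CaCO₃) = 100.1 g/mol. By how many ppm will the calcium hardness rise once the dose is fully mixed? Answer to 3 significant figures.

(a) Alkalinity to neutralize: (187 − 83) = 104 mg/L as CaCO₃ × 144,000 L = 14,980 g as CaCO₃.
(a) Equivalents of H⁺ required: 14,980 ÷ 50 g/eq = 299.5 eq = 299.5 mol HCl.
(a) Mass of HCl: 299.5 × 36.5 = 10,930 g.
(a) Mass of 27.7% solution: 10,930 / 0.277 = 39,470 g.
(a) Volume: 39,470 g ÷ 1.17 g/mL = 33,730 mL.

(b) Volume: 1550 m³ = 1,550,000 L.
(b) Moles of Ca²⁺: 260,000 g ÷ 147 g/mol = 1769 mol.
(b) As CaCO₃: 1769 mol × 100.1 g/mol = 177,000 g.
(b) Rise: 177,000 g / 1,550,000 L × 1000 = 114.2 mg/L.

(a) 33.7 L; (b) 114 ppm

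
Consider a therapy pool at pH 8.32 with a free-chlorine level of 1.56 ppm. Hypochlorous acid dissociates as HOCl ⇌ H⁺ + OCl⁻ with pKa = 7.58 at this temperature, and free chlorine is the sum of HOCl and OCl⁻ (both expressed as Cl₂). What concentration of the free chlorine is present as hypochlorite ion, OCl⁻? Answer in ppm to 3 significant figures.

[OCl⁻]/[HOCl] = 10^(pH − pKa) = 10^(8.32 − 7.58) = 10^0.74 = 5.495.
Fraction as HOCl = 1 / (1 + 5.495) = 0.154.
OCl⁻ = (1 − 0.154) × 1.56 ppm = 1.32 ppm.

1.32 ppm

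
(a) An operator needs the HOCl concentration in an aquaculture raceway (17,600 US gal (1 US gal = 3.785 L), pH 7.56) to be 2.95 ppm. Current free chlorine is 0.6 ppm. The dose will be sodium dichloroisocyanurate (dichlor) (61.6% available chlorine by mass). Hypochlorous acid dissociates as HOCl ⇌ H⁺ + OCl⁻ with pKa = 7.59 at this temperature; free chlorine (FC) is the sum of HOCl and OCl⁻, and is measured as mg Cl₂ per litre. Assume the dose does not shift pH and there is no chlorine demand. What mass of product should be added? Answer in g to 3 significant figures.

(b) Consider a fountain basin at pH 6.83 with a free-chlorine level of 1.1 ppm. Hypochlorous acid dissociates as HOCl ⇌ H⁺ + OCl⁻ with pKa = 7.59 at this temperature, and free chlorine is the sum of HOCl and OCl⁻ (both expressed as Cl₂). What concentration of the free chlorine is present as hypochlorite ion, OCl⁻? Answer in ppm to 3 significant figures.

(a) Volume: 17,600 US gal × 3.785 L/gal = 66,616 L.
(a) [OCl⁻]/[HOCl] = 10^(pH − pKa) = 10^(7.56 − 7.59) = 0.9333; fraction as HOCl = 1/(1 + 0.9333) = 0.5173.
(a) Free chlorine required for 2.95 ppm HOCl: 2.95 / 0.5173 = 5.703 ppm.
(a) FC to add: 5.703 − 0.6 = 5.103 mg/L as Cl₂.
(a) Cl₂ equivalent: 5.103 mg/L × 66,616 L = 339.9 g.
(a) Product at 61.6% available Cl: 339.9 / 0.616 = 551.9 g.

(b) [OCl⁻]/[HOCl] = 10^(pH − pKa) = 10^(6.83 − 7.59) = 10^-0.76 = 0.1738.
(b) Fraction as HOCl = 1 / (1 + 0.1738) = 0.8519.
(b) OCl⁻ = (1 − 0.8519) × 1.1 ppm = 0.1629 ppm.

(a) 552 g; (b) 0.163 ppm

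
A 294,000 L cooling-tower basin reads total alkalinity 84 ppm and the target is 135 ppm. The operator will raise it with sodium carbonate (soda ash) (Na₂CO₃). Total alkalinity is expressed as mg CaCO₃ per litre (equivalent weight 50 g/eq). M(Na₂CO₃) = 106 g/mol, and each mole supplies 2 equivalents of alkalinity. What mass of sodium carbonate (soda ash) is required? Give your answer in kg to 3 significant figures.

15.9 kg

Alkalinity to add: (135 − 84) = 51 mg/L as CaCO₃ × 294,000 L = 14,990 g as CaCO₃.
Equivalents: 14,990 g ÷ 50 g/eq = 299.9 eq.
Each mole of Na₂CO₃ supplies 2 eq, so 299.9 / 2 = 149.9 mol.
Mass: 149.9 mol × 106 g/mol = 15,890 g.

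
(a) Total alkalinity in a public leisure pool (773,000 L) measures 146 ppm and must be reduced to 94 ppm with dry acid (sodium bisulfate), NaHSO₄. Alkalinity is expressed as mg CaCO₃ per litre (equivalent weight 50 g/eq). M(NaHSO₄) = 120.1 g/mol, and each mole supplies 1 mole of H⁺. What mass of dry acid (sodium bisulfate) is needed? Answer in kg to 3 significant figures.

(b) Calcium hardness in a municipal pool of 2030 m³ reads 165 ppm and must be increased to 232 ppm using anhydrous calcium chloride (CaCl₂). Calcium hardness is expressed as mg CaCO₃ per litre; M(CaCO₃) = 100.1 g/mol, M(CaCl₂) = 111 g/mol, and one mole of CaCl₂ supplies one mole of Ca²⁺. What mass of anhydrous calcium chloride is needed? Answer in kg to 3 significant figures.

(a) Alkalinity to neutralize: (146 − 94) = 52 mg/L as CaCO₃ × 773,000 L = 40,200 g as CaCO₃.
(a) Equivalents of H⁺ required: 40,200 ÷ 50 g/eq = 803.9 eq = 803.9 mol NaHSO₄.
(a) Mass of NaHSO₄: 803.9 × 120.1 = 96,550 g.

(b) Volume: 2030 m³ = 2,030,000 L.
(b) Hardness to add: (232 − 165) = 67 mg/L as CaCO₃ × 2,030,000 L = 136,000 g as CaCO₃.
(b) Moles of Ca²⁺ (1 mol Ca²⁺ ≡ 1 mol CaCO₃): 136,000 / 100.1 g/mol = 1359 mol.
(b) Mass of CaCl₂: 1359 × 111 = 150,800 g.

(a) 96.6 kg; (b) 151 kg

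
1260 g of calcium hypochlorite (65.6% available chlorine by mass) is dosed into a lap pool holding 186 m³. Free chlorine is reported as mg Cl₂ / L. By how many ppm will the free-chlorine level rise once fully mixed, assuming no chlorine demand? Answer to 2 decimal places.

Volume: 186 m³ = 186,000 L.
Available chlorine delivered: 1260 g × 0.656 = 826.6 g as Cl₂.
Concentration rise: 826.6 g / 186,000 L = 4.444 mg/L = 4.44 ppm.

4.44 ppm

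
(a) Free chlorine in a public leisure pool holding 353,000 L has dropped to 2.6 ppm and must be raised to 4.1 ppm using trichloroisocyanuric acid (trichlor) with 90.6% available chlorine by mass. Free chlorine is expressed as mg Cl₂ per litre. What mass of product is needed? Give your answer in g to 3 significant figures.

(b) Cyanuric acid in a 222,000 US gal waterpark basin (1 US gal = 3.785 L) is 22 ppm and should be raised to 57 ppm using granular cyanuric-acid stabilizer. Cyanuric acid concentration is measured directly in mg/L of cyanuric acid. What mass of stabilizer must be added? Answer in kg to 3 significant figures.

(a) 584 g; (b) 29.4 kg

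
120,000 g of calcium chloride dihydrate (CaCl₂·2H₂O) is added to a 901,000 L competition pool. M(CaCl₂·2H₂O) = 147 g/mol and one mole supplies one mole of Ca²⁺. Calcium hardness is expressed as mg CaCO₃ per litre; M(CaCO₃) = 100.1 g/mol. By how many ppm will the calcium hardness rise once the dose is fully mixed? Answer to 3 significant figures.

Moles of Ca²⁺: 120,000 g ÷ 147 g/mol = 816.3 mol.
As CaCO₃: 816.3 mol × 100.1 g/mol = 81,710 g.
Rise: 81,710 g / 901,000 L × 1000 = 90.69 mg/L.

90.7 ppm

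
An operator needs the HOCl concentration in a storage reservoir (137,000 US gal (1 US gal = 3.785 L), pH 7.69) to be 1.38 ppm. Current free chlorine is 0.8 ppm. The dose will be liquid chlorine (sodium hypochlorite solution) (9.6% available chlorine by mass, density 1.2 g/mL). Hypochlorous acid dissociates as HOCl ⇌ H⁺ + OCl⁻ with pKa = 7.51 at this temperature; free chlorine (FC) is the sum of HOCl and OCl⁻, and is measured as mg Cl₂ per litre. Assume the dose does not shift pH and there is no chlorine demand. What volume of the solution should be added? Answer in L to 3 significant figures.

12.0 L

Volume: 137,000 US gal × 3.785 L/gal = 518,545 L.
[OCl⁻]/[HOCl] = 10^(pH − pKa) = 10^(7.69 − 7.51) = 1.514; fraction as HOCl = 1/(1 + 1.514) = 0.3978.
Free chlorine required for 1.38 ppm HOCl: 1.38 / 0.3978 = 3.469 ppm.
FC to add: 3.469 − 0.8 = 2.669 mg/L as Cl₂.
Cl₂ equivalent: 2.669 mg/L × 518,545 L = 1384 g.
Product at 9.6% available Cl: 1384 / 0.096 = 14,420 g.
Volume: 14,420 g ÷ 1.2 g/mL = 12,010 mL.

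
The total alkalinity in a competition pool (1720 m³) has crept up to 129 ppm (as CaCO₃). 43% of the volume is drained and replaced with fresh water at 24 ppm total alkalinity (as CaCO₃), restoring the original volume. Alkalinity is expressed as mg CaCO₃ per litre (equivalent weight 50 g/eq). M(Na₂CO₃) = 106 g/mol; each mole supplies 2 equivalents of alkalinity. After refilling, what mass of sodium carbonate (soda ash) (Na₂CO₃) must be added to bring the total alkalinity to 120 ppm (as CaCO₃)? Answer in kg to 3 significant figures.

Volume: 1720 m³ = 1,720,000 L.
After draining 43% and refilling: 129 × 0.57 + 24 × 0.43 = 83.85 ppm.
Deficit to target: 120 − 83.85 = 36.15 mg/L.
As CaCO₃: 36.15 mg/L × 1,720,000 L = 62,180 g; ÷ 50 g/eq ÷ 2 = 621.8 mol Na₂CO₃.
Mass: 621.8 × 106 = 65,910 g.

65.9 kg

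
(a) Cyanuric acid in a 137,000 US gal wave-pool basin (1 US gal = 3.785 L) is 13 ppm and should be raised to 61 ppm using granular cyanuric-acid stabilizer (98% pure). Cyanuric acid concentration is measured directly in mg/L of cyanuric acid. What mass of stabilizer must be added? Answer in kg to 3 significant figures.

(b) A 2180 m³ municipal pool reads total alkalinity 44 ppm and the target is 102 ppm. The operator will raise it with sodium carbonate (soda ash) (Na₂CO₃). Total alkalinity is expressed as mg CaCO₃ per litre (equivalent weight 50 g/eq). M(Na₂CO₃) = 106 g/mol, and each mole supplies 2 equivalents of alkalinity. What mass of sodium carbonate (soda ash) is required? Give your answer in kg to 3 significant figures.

(a) 25.4 kg; (b) 134 kg

(a) Volume: 137,000 US gal × 3.785 L/gal = 518,545 L.
(a) CYA to add: (61 − 13) = 48 mg/L × 518,545 L = 24,890 g cyanuric acid.
(a) At 98% purity: 24,890 / 0.98 = 25,400 g product.

(b) Volume: 2180 m³ = 2,180,000 L.
(b) Alkalinity to add: (102 − 44) = 58 mg/L as CaCO₃ × 2,180,000 L = 126,400 g as CaCO₃.
(b) Equivalents: 126,400 g ÷ 50 g/eq = 2529 eq.
(b) Each mole of Na₂CO₃ supplies 2 eq, so 2529 / 2 = 1264 mol.
(b) Mass: 1264 mol × 106 g/mol = 134,000 g.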